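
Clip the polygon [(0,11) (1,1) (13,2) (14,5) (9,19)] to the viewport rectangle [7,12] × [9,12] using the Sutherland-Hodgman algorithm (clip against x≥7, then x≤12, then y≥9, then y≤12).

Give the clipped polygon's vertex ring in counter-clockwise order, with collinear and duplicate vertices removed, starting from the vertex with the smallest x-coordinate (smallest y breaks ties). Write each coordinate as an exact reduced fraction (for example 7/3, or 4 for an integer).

1. After x ≥ 7: [(7,155/9) (7,3/2) (13,2) (14,5) (9,19)]
2. After x ≤ 12: [(7,155/9) (7,3/2) (12,23/12) (12,53/5) (9,19)]
3. After y ≥ 9: [(7,155/9) (7,9) (12,9) (12,53/5) (9,19)]
4. After y ≤ 12: [(7,12) (7,9) (12,9) (12,53/5) (23/2,12)]
5. Canonical ring: [(7,9) (12,9) (12,53/5) (23/2,12) (7,12)]

Clipped polygon: [(7,9) (12,9) (12,53/5) (23/2,12) (7,12)]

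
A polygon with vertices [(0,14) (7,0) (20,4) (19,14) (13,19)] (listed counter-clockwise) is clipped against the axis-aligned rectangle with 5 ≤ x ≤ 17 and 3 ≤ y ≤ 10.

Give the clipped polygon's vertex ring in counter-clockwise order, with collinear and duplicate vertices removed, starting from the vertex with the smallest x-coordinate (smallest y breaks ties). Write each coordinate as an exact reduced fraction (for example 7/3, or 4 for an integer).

1. After x ≥ 5: [(5,207/13) (5,4) (7,0) (20,4) (19,14) (13,19)]
2. After x ≤ 17: [(5,207/13) (5,4) (7,0) (17,40/13) (17,47/3) (13,19)]
3. After y ≥ 3: [(5,207/13) (5,4) (11/2,3) (67/4,3) (17,40/13) (17,47/3) (13,19)]
4. After y ≤ 10: [(5,10) (5,4) (11/2,3) (67/4,3) (17,40/13) (17,10)]
5. Canonical ring: [(5,4) (11/2,3) (67/4,3) (17,40/13) (17,10) (5,10)]

Clipped polygon: [(5,4) (11/2,3) (67/4,3) (17,40/13) (17,10) (5,10)]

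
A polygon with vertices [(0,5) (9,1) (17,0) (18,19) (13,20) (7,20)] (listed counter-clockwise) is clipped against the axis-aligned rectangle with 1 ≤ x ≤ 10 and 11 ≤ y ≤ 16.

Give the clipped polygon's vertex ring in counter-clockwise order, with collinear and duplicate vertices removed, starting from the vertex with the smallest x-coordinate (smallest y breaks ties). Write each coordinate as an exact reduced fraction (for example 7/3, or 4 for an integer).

Clipped polygon: [(14/5,11) (10,11) (10,16) (77/15,16)]

1. After x ≥ 1: [(1,50/7) (1,41/9) (9,1) (17,0) (18,19) (13,20) (7,20)]
2. After x ≤ 10: [(1,50/7) (1,41/9) (9,1) (10,7/8) (10,20) (7,20)]
3. After y ≥ 11: [(14/5,11) (10,11) (10,20) (7,20)]
4. After y ≤ 16: [(77/15,16) (14/5,11) (10,11) (10,16)]
5. Canonical ring: [(14/5,11) (10,11) (10,16) (77/15,16)]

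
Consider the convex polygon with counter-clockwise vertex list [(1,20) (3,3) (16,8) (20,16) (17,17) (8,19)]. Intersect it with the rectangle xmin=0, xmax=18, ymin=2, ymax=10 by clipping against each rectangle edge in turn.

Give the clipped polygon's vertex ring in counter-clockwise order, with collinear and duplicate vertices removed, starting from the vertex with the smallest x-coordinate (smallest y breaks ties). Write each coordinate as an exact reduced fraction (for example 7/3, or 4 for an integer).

Clipped polygon: [(37/17,10) (3,3) (16,8) (17,10)]

1. After x ≥ 0: [(1,20) (3,3) (16,8) (20,16) (17,17) (8,19)]
2. After x ≤ 18: [(1,20) (3,3) (16,8) (18,12) (18,50/3) (17,17) (8,19)]
3. After y ≥ 2: [(1,20) (3,3) (16,8) (18,12) (18,50/3) (17,17) (8,19)]
4. After y ≤ 10: [(37/17,10) (3,3) (16,8) (17,10)]
5. Canonical ring: [(37/17,10) (3,3) (16,8) (17,10)]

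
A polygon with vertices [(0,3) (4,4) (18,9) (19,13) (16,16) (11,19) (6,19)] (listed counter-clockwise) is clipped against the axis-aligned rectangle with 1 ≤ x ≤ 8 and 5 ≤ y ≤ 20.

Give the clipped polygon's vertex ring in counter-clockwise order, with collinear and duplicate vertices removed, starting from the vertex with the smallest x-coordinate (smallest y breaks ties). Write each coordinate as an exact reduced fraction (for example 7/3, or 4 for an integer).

1. After x ≥ 1: [(1,17/3) (1,13/4) (4,4) (18,9) (19,13) (16,16) (11,19) (6,19)]
2. After x ≤ 8: [(1,17/3) (1,13/4) (4,4) (8,38/7) (8,19) (6,19)]
3. After y ≥ 5: [(1,17/3) (1,5) (34/5,5) (8,38/7) (8,19) (6,19)]
4. After y ≤ 20: [(1,17/3) (1,5) (34/5,5) (8,38/7) (8,19) (6,19)]
5. Canonical ring: [(1,5) (34/5,5) (8,38/7) (8,19) (6,19) (1,17/3)]

Clipped polygon: [(1,5) (34/5,5) (8,38/7) (8,19) (6,19) (1,17/3)]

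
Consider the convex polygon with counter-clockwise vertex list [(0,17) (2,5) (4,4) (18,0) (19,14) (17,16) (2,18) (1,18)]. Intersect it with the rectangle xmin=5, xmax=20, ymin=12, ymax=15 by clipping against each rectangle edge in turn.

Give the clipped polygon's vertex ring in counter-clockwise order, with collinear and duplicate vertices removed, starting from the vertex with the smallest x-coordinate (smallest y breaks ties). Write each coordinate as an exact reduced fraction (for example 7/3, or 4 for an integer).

Clipped polygon: [(5,12) (132/7,12) (19,14) (18,15) (5,15)]

1. After x ≥ 5: [(5,26/7) (18,0) (19,14) (17,16) (5,88/5)]
2. After x ≤ 20: [(5,26/7) (18,0) (19,14) (17,16) (5,88/5)]
3. After y ≥ 12: [(5,12) (132/7,12) (19,14) (17,16) (5,88/5)]
4. After y ≤ 15: [(5,15) (5,12) (132/7,12) (19,14) (18,15)]
5. Canonical ring: [(5,12) (132/7,12) (19,14) (18,15) (5,15)]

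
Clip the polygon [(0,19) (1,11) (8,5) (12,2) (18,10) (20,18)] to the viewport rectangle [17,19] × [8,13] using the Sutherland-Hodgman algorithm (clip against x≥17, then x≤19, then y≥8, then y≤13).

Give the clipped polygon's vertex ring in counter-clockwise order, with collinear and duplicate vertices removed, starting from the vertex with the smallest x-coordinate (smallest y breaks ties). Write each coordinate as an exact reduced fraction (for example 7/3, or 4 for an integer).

1. After x ≥ 17: [(17,363/20) (17,26/3) (18,10) (20,18)]
2. After x ≤ 19: [(19,361/20) (17,363/20) (17,26/3) (18,10) (19,14)]
3. After y ≥ 8: [(19,361/20) (17,363/20) (17,26/3) (18,10) (19,14)]
4. After y ≤ 13: [(17,13) (17,26/3) (18,10) (75/4,13)]
5. Canonical ring: [(17,26/3) (18,10) (75/4,13) (17,13)]

Clipped polygon: [(17,26/3) (18,10) (75/4,13) (17,13)]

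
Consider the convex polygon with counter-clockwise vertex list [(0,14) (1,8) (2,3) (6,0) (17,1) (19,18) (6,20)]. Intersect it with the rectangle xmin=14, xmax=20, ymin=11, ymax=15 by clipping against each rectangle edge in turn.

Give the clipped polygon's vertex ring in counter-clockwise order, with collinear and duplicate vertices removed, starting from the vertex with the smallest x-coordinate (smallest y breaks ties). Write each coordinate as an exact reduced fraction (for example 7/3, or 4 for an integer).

Clipped polygon: [(14,11) (309/17,11) (317/17,15) (14,15)]

1. After x ≥ 14: [(14,8/11) (17,1) (19,18) (14,244/13)]
2. After x ≤ 20: [(14,8/11) (17,1) (19,18) (14,244/13)]
3. After y ≥ 11: [(14,11) (309/17,11) (19,18) (14,244/13)]
4. After y ≤ 15: [(14,15) (14,11) (309/17,11) (317/17,15)]
5. Canonical ring: [(14,11) (309/17,11) (317/17,15) (14,15)]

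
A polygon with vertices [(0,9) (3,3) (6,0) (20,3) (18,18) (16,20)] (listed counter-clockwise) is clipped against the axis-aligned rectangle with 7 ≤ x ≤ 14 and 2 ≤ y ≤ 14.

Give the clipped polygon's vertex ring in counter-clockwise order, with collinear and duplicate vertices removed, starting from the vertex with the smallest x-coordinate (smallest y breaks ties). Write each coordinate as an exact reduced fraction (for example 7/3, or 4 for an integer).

1. After x ≥ 7: [(7,221/16) (7,3/14) (20,3) (18,18) (16,20)]
2. After x ≤ 14: [(14,149/8) (7,221/16) (7,3/14) (14,12/7)]
3. After y ≥ 2: [(14,2) (14,149/8) (7,221/16) (7,2)]
4. After y ≤ 14: [(14,2) (14,14) (80/11,14) (7,221/16) (7,2)]
5. Canonical ring: [(7,2) (14,2) (14,14) (80/11,14) (7,221/16)]

Clipped polygon: [(7,2) (14,2) (14,14) (80/11,14) (7,221/16)]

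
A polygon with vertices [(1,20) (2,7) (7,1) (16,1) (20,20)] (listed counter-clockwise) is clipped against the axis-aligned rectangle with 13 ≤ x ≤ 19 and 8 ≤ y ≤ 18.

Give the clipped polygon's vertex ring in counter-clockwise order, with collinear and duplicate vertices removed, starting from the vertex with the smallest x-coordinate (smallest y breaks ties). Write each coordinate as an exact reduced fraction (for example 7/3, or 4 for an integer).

Clipped polygon: [(13,8) (332/19,8) (19,61/4) (19,18) (13,18)]

1. After x ≥ 13: [(13,20) (13,1) (16,1) (20,20)]
2. After x ≤ 19: [(19,20) (13,20) (13,1) (16,1) (19,61/4)]
3. After y ≥ 8: [(19,20) (13,20) (13,8) (332/19,8) (19,61/4)]
4. After y ≤ 18: [(19,18) (13,18) (13,8) (332/19,8) (19,61/4)]
5. Canonical ring: [(13,8) (332/19,8) (19,61/4) (19,18) (13,18)]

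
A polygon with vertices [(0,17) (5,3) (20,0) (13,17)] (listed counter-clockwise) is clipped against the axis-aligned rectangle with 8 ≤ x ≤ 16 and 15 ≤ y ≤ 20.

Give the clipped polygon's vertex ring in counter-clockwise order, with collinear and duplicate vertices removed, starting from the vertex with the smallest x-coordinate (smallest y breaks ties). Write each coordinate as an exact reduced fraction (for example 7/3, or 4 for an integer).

1. After x ≥ 8: [(8,17) (8,12/5) (20,0) (13,17)]
2. After x ≤ 16: [(8,17) (8,12/5) (16,4/5) (16,68/7) (13,17)]
3. After y ≥ 15: [(8,17) (8,15) (235/17,15) (13,17)]
4. After y ≤ 20: [(8,17) (8,15) (235/17,15) (13,17)]
5. Canonical ring: [(8,15) (235/17,15) (13,17) (8,17)]

Clipped polygon: [(8,15) (235/17,15) (13,17) (8,17)]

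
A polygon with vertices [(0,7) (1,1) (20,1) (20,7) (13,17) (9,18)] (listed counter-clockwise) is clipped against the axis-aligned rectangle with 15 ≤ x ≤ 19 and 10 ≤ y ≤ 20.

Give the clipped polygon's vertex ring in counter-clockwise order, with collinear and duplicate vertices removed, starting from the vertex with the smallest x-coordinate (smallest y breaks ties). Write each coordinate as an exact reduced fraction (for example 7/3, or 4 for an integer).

1. After x ≥ 15: [(15,1) (20,1) (20,7) (15,99/7)]
2. After x ≤ 19: [(15,1) (19,1) (19,59/7) (15,99/7)]
3. After y ≥ 10: [(15,10) (179/10,10) (15,99/7)]
4. After y ≤ 20: [(15,10) (179/10,10) (15,99/7)]
5. Canonical ring: [(15,10) (179/10,10) (15,99/7)]

Clipped polygon: [(15,10) (179/10,10) (15,99/7)]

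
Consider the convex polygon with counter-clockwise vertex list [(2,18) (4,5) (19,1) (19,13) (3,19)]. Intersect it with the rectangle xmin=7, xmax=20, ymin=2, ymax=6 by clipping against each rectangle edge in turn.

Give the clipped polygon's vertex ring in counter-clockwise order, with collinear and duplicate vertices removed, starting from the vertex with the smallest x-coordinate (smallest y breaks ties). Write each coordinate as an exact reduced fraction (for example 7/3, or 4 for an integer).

1. After x ≥ 7: [(7,21/5) (19,1) (19,13) (7,35/2)]
2. After x ≤ 20: [(7,21/5) (19,1) (19,13) (7,35/2)]
3. After y ≥ 2: [(7,21/5) (61/4,2) (19,2) (19,13) (7,35/2)]
4. After y ≤ 6: [(7,6) (7,21/5) (61/4,2) (19,2) (19,6)]
5. Canonical ring: [(7,21/5) (61/4,2) (19,2) (19,6) (7,6)]

Clipped polygon: [(7,21/5) (61/4,2) (19,2) (19,6) (7,6)]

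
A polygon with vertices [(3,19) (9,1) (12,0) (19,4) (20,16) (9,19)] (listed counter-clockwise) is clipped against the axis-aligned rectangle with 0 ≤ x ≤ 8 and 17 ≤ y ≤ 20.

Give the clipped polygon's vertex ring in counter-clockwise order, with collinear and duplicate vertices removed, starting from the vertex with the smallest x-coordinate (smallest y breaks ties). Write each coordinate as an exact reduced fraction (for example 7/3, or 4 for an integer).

Clipped polygon: [(3,19) (11/3,17) (8,17) (8,19)]

1. After x ≥ 0: [(3,19) (9,1) (12,0) (19,4) (20,16) (9,19)]
2. After x ≤ 8: [(8,19) (3,19) (8,4)]
3. After y ≥ 17: [(8,17) (8,19) (3,19) (11/3,17)]
4. After y ≤ 20: [(8,17) (8,19) (3,19) (11/3,17)]
5. Canonical ring: [(3,19) (11/3,17) (8,17) (8,19)]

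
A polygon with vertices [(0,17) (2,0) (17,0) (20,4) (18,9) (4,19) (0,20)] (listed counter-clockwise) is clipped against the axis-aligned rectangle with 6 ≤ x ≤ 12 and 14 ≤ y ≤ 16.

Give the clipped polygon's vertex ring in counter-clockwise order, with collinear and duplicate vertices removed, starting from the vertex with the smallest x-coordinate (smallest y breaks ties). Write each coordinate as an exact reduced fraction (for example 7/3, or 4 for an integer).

1. After x ≥ 6: [(6,0) (17,0) (20,4) (18,9) (6,123/7)]
2. After x ≤ 12: [(6,0) (12,0) (12,93/7) (6,123/7)]
3. After y ≥ 14: [(6,14) (11,14) (6,123/7)]
4. After y ≤ 16: [(6,16) (6,14) (11,14) (41/5,16)]
5. Canonical ring: [(6,14) (11,14) (41/5,16) (6,16)]

Clipped polygon: [(6,14) (11,14) (41/5,16) (6,16)]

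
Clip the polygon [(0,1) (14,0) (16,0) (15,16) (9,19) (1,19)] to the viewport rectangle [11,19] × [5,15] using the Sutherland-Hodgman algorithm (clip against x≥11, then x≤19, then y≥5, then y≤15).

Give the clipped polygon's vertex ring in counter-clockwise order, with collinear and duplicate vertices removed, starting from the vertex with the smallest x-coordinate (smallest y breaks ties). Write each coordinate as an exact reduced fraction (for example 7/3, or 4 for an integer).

Clipped polygon: [(11,5) (251/16,5) (241/16,15) (11,15)]

1. After x ≥ 11: [(11,3/14) (14,0) (16,0) (15,16) (11,18)]
2. After x ≤ 19: [(11,3/14) (14,0) (16,0) (15,16) (11,18)]
3. After y ≥ 5: [(11,5) (251/16,5) (15,16) (11,18)]
4. After y ≤ 15: [(11,15) (11,5) (251/16,5) (241/16,15)]
5. Canonical ring: [(11,5) (251/16,5) (241/16,15) (11,15)]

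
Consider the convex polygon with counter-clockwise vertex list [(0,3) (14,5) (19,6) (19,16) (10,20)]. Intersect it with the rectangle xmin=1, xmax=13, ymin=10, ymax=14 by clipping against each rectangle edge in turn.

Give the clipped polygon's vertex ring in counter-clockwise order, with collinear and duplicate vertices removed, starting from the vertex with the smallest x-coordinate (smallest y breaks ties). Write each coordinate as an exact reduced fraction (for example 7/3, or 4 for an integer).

Clipped polygon: [(70/17,10) (13,10) (13,14) (110/17,14)]

1. After x ≥ 1: [(1,47/10) (1,22/7) (14,5) (19,6) (19,16) (10,20)]
2. After x ≤ 13: [(1,47/10) (1,22/7) (13,34/7) (13,56/3) (10,20)]
3. After y ≥ 10: [(70/17,10) (13,10) (13,56/3) (10,20)]
4. After y ≤ 14: [(110/17,14) (70/17,10) (13,10) (13,14)]
5. Canonical ring: [(70/17,10) (13,10) (13,14) (110/17,14)]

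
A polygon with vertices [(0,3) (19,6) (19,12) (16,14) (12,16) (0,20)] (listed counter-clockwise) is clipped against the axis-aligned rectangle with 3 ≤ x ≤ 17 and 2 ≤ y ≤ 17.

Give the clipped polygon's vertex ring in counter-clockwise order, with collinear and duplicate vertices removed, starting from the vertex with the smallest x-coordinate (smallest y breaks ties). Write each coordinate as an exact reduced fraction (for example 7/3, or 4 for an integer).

Clipped polygon: [(3,66/19) (17,108/19) (17,40/3) (16,14) (12,16) (9,17) (3,17)]

1. After x ≥ 3: [(3,66/19) (19,6) (19,12) (16,14) (12,16) (3,19)]
2. After x ≤ 17: [(3,66/19) (17,108/19) (17,40/3) (16,14) (12,16) (3,19)]
3. After y ≥ 2: [(3,66/19) (17,108/19) (17,40/3) (16,14) (12,16) (3,19)]
4. After y ≤ 17: [(3,17) (3,66/19) (17,108/19) (17,40/3) (16,14) (12,16) (9,17)]
5. Canonical ring: [(3,66/19) (17,108/19) (17,40/3) (16,14) (12,16) (9,17) (3,17)]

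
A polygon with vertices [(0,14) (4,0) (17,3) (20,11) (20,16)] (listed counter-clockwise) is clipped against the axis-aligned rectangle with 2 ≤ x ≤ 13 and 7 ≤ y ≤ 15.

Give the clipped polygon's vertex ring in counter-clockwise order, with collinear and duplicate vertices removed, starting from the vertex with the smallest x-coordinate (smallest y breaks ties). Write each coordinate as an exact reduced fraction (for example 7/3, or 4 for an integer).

Clipped polygon: [(2,7) (13,7) (13,15) (10,15) (2,71/5)]

1. After x ≥ 2: [(2,71/5) (2,7) (4,0) (17,3) (20,11) (20,16)]
2. After x ≤ 13: [(13,153/10) (2,71/5) (2,7) (4,0) (13,27/13)]
3. After y ≥ 7: [(13,7) (13,153/10) (2,71/5) (2,7) (2,7)]
4. After y ≤ 15: [(13,7) (13,15) (10,15) (2,71/5) (2,7) (2,7)]
5. Canonical ring: [(2,7) (13,7) (13,15) (10,15) (2,71/5)]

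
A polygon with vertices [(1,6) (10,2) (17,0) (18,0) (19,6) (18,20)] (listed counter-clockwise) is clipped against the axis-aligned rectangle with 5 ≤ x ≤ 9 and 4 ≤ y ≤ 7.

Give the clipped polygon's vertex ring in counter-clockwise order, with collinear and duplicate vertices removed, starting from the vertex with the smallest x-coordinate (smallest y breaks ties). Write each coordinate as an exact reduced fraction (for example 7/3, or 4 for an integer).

1. After x ≥ 5: [(5,158/17) (5,38/9) (10,2) (17,0) (18,0) (19,6) (18,20)]
2. After x ≤ 9: [(9,214/17) (5,158/17) (5,38/9) (9,22/9)]
3. After y ≥ 4: [(9,4) (9,214/17) (5,158/17) (5,38/9) (11/2,4)]
4. After y ≤ 7: [(9,4) (9,7) (5,7) (5,38/9) (11/2,4)]
5. Canonical ring: [(5,38/9) (11/2,4) (9,4) (9,7) (5,7)]

Clipped polygon: [(5,38/9) (11/2,4) (9,4) (9,7) (5,7)]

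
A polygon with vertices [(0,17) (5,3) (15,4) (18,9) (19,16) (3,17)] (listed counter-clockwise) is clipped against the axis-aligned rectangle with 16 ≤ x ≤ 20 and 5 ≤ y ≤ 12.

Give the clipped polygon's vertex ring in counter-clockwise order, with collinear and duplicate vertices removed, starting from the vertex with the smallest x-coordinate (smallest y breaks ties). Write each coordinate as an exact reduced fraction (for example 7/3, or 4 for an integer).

1. After x ≥ 16: [(16,17/3) (18,9) (19,16) (16,259/16)]
2. After x ≤ 20: [(16,17/3) (18,9) (19,16) (16,259/16)]
3. After y ≥ 5: [(16,17/3) (18,9) (19,16) (16,259/16)]
4. After y ≤ 12: [(16,12) (16,17/3) (18,9) (129/7,12)]
5. Canonical ring: [(16,17/3) (18,9) (129/7,12) (16,12)]

Clipped polygon: [(16,17/3) (18,9) (129/7,12) (16,12)]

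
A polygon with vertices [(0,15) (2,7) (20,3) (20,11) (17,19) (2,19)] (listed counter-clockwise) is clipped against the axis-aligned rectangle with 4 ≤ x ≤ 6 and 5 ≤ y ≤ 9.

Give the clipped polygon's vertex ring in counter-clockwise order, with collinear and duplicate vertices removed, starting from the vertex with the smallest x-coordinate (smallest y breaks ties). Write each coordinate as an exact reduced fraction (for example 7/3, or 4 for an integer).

Clipped polygon: [(4,59/9) (6,55/9) (6,9) (4,9)]

1. After x ≥ 4: [(4,59/9) (20,3) (20,11) (17,19) (4,19)]
2. After x ≤ 6: [(4,59/9) (6,55/9) (6,19) (4,19)]
3. After y ≥ 5: [(4,59/9) (6,55/9) (6,19) (4,19)]
4. After y ≤ 9: [(4,9) (4,59/9) (6,55/9) (6,9)]
5. Canonical ring: [(4,59/9) (6,55/9) (6,9) (4,9)]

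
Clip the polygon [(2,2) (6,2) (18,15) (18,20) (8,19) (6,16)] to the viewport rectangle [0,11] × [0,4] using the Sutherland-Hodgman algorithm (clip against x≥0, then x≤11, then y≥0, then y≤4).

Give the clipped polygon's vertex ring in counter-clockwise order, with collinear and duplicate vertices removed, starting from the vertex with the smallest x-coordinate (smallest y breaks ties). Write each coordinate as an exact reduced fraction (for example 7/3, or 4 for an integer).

Clipped polygon: [(2,2) (6,2) (102/13,4) (18/7,4)]

1. After x ≥ 0: [(2,2) (6,2) (18,15) (18,20) (8,19) (6,16)]
2. After x ≤ 11: [(2,2) (6,2) (11,89/12) (11,193/10) (8,19) (6,16)]
3. After y ≥ 0: [(2,2) (6,2) (11,89/12) (11,193/10) (8,19) (6,16)]
4. After y ≤ 4: [(18/7,4) (2,2) (6,2) (102/13,4)]
5. Canonical ring: [(2,2) (6,2) (102/13,4) (18/7,4)]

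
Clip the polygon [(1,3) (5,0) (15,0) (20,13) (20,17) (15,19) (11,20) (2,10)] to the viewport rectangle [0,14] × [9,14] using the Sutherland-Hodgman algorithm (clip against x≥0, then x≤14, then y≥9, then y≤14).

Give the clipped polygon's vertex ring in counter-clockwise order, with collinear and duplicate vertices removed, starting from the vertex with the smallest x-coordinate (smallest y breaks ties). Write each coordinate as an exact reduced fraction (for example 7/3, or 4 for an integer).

Clipped polygon: [(13/7,9) (14,9) (14,14) (28/5,14) (2,10)]

1. After x ≥ 0: [(1,3) (5,0) (15,0) (20,13) (20,17) (15,19) (11,20) (2,10)]
2. After x ≤ 14: [(1,3) (5,0) (14,0) (14,77/4) (11,20) (2,10)]
3. After y ≥ 9: [(13/7,9) (14,9) (14,77/4) (11,20) (2,10)]
4. After y ≤ 14: [(13/7,9) (14,9) (14,14) (28/5,14) (2,10)]
5. Canonical ring: [(13/7,9) (14,9) (14,14) (28/5,14) (2,10)]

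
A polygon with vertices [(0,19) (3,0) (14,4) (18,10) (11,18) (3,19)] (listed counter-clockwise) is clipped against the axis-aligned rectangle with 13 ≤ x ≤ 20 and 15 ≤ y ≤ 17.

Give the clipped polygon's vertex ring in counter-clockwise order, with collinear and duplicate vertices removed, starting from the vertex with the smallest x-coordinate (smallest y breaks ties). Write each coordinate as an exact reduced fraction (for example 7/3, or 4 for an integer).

1. After x ≥ 13: [(13,40/11) (14,4) (18,10) (13,110/7)]
2. After x ≤ 20: [(13,40/11) (14,4) (18,10) (13,110/7)]
3. After y ≥ 15: [(13,15) (109/8,15) (13,110/7)]
4. After y ≤ 17: [(13,15) (109/8,15) (13,110/7)]
5. Canonical ring: [(13,15) (109/8,15) (13,110/7)]

Clipped polygon: [(13,15) (109/8,15) (13,110/7)]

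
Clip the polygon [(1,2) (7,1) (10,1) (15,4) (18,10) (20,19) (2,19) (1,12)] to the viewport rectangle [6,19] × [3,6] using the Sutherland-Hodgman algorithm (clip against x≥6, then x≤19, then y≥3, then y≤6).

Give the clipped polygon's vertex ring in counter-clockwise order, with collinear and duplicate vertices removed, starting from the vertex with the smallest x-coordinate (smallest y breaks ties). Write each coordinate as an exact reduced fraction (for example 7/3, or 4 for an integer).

1. After x ≥ 6: [(6,7/6) (7,1) (10,1) (15,4) (18,10) (20,19) (6,19)]
2. After x ≤ 19: [(6,7/6) (7,1) (10,1) (15,4) (18,10) (19,29/2) (19,19) (6,19)]
3. After y ≥ 3: [(6,3) (40/3,3) (15,4) (18,10) (19,29/2) (19,19) (6,19)]
4. After y ≤ 6: [(6,6) (6,3) (40/3,3) (15,4) (16,6)]
5. Canonical ring: [(6,3) (40/3,3) (15,4) (16,6) (6,6)]

Clipped polygon: [(6,3) (40/3,3) (15,4) (16,6) (6,6)]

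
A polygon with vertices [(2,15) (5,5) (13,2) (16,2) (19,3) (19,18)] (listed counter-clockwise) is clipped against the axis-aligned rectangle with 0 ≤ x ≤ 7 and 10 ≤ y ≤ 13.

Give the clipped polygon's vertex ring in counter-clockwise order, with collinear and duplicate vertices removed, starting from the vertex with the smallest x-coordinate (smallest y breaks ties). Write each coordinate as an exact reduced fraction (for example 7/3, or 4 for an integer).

1. After x ≥ 0: [(2,15) (5,5) (13,2) (16,2) (19,3) (19,18)]
2. After x ≤ 7: [(7,270/17) (2,15) (5,5) (7,17/4)]
3. After y ≥ 10: [(7,10) (7,270/17) (2,15) (7/2,10)]
4. After y ≤ 13: [(7,10) (7,13) (13/5,13) (7/2,10)]
5. Canonical ring: [(13/5,13) (7/2,10) (7,10) (7,13)]

Clipped polygon: [(13/5,13) (7/2,10) (7,10) (7,13)]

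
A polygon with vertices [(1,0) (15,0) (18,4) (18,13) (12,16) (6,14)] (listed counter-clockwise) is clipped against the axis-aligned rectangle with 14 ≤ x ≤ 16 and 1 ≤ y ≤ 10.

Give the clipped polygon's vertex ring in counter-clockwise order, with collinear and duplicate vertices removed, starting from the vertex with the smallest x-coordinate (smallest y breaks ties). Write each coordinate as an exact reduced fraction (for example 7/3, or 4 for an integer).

Clipped polygon: [(14,1) (63/4,1) (16,4/3) (16,10) (14,10)]

1. After x ≥ 14: [(14,0) (15,0) (18,4) (18,13) (14,15)]
2. After x ≤ 16: [(14,0) (15,0) (16,4/3) (16,14) (14,15)]
3. After y ≥ 1: [(14,1) (63/4,1) (16,4/3) (16,14) (14,15)]
4. After y ≤ 10: [(14,10) (14,1) (63/4,1) (16,4/3) (16,10)]
5. Canonical ring: [(14,1) (63/4,1) (16,4/3) (16,10) (14,10)]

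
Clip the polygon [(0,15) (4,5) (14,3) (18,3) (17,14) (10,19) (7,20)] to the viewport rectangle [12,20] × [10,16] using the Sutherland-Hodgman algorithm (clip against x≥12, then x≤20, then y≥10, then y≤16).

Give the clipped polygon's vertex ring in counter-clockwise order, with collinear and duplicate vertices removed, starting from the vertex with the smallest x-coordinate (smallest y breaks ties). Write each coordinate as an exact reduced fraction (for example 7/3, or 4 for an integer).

Clipped polygon: [(12,10) (191/11,10) (17,14) (71/5,16) (12,16)]

1. After x ≥ 12: [(12,17/5) (14,3) (18,3) (17,14) (12,123/7)]
2. After x ≤ 20: [(12,17/5) (14,3) (18,3) (17,14) (12,123/7)]
3. After y ≥ 10: [(12,10) (191/11,10) (17,14) (12,123/7)]
4. After y ≤ 16: [(12,16) (12,10) (191/11,10) (17,14) (71/5,16)]
5. Canonical ring: [(12,10) (191/11,10) (17,14) (71/5,16) (12,16)]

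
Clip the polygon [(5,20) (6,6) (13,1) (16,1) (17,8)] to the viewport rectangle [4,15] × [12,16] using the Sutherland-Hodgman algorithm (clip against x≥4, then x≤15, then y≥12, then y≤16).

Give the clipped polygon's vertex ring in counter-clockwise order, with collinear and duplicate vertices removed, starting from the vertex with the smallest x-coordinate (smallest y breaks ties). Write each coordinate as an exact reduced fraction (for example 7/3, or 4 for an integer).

Clipped polygon: [(37/7,16) (39/7,12) (13,12) (9,16)]

1. After x ≥ 4: [(5,20) (6,6) (13,1) (16,1) (17,8)]
2. After x ≤ 15: [(15,10) (5,20) (6,6) (13,1) (15,1)]
3. After y ≥ 12: [(13,12) (5,20) (39/7,12)]
4. After y ≤ 16: [(13,12) (9,16) (37/7,16) (39/7,12)]
5. Canonical ring: [(37/7,16) (39/7,12) (13,12) (9,16)]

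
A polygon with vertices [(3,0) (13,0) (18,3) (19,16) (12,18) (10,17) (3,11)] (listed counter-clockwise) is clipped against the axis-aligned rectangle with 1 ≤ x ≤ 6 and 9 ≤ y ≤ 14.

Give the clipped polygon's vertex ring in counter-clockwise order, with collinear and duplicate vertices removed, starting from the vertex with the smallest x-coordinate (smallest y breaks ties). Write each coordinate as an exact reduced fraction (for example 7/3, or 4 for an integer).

1. After x ≥ 1: [(3,0) (13,0) (18,3) (19,16) (12,18) (10,17) (3,11)]
2. After x ≤ 6: [(3,0) (6,0) (6,95/7) (3,11)]
3. After y ≥ 9: [(3,9) (6,9) (6,95/7) (3,11)]
4. After y ≤ 14: [(3,9) (6,9) (6,95/7) (3,11)]
5. Canonical ring: [(3,9) (6,9) (6,95/7) (3,11)]

Clipped polygon: [(3,9) (6,9) (6,95/7) (3,11)]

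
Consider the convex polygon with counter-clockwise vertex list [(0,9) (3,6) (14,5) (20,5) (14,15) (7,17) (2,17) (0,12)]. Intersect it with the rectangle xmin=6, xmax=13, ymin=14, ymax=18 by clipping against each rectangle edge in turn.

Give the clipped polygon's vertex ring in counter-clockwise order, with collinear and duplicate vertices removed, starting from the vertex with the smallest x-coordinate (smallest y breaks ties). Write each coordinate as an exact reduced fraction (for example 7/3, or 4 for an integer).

1. After x ≥ 6: [(6,63/11) (14,5) (20,5) (14,15) (7,17) (6,17)]
2. After x ≤ 13: [(6,63/11) (13,56/11) (13,107/7) (7,17) (6,17)]
3. After y ≥ 14: [(6,14) (13,14) (13,107/7) (7,17) (6,17)]
4. After y ≤ 18: [(6,14) (13,14) (13,107/7) (7,17) (6,17)]
5. Canonical ring: [(6,14) (13,14) (13,107/7) (7,17) (6,17)]

Clipped polygon: [(6,14) (13,14) (13,107/7) (7,17) (6,17)]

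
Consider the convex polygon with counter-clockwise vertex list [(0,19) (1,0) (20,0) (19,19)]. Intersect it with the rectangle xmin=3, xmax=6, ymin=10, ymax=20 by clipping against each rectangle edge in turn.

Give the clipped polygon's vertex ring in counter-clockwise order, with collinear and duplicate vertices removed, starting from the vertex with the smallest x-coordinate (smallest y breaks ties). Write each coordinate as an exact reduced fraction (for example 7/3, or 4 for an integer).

Clipped polygon: [(3,10) (6,10) (6,19) (3,19)]

1. After x ≥ 3: [(3,19) (3,0) (20,0) (19,19)]
2. After x ≤ 6: [(6,19) (3,19) (3,0) (6,0)]
3. After y ≥ 10: [(6,10) (6,19) (3,19) (3,10)]
4. After y ≤ 20: [(6,10) (6,19) (3,19) (3,10)]
5. Canonical ring: [(3,10) (6,10) (6,19) (3,19)]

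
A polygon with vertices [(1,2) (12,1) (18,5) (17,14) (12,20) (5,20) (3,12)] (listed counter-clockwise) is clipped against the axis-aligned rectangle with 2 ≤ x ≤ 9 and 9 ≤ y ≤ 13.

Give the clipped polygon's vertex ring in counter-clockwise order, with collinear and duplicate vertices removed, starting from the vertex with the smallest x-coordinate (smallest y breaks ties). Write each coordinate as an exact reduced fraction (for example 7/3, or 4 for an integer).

1. After x ≥ 2: [(2,7) (2,21/11) (12,1) (18,5) (17,14) (12,20) (5,20) (3,12)]
2. After x ≤ 9: [(2,7) (2,21/11) (9,14/11) (9,20) (5,20) (3,12)]
3. After y ≥ 9: [(12/5,9) (9,9) (9,20) (5,20) (3,12)]
4. After y ≤ 13: [(12/5,9) (9,9) (9,13) (13/4,13) (3,12)]
5. Canonical ring: [(12/5,9) (9,9) (9,13) (13/4,13) (3,12)]

Clipped polygon: [(12/5,9) (9,9) (9,13) (13/4,13) (3,12)]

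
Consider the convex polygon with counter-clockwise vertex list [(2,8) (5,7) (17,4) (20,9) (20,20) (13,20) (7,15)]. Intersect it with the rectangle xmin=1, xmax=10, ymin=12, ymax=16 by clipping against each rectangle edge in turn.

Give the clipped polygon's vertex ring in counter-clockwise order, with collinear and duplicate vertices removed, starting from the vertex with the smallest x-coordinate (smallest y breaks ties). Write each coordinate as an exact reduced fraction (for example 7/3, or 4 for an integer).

Clipped polygon: [(34/7,12) (10,12) (10,16) (41/5,16) (7,15)]

1. After x ≥ 1: [(2,8) (5,7) (17,4) (20,9) (20,20) (13,20) (7,15)]
2. After x ≤ 10: [(2,8) (5,7) (10,23/4) (10,35/2) (7,15)]
3. After y ≥ 12: [(34/7,12) (10,12) (10,35/2) (7,15)]
4. After y ≤ 16: [(34/7,12) (10,12) (10,16) (41/5,16) (7,15)]
5. Canonical ring: [(34/7,12) (10,12) (10,16) (41/5,16) (7,15)]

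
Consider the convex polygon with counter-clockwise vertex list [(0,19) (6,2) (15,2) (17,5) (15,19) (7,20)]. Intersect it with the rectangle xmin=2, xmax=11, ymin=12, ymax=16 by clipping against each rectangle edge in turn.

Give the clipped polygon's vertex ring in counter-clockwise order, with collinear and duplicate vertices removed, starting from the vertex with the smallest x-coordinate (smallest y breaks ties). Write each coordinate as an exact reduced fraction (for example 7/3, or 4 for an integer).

1. After x ≥ 2: [(2,135/7) (2,40/3) (6,2) (15,2) (17,5) (15,19) (7,20)]
2. After x ≤ 11: [(2,135/7) (2,40/3) (6,2) (11,2) (11,39/2) (7,20)]
3. After y ≥ 12: [(2,135/7) (2,40/3) (42/17,12) (11,12) (11,39/2) (7,20)]
4. After y ≤ 16: [(2,16) (2,40/3) (42/17,12) (11,12) (11,16)]
5. Canonical ring: [(2,40/3) (42/17,12) (11,12) (11,16) (2,16)]

Clipped polygon: [(2,40/3) (42/17,12) (11,12) (11,16) (2,16)]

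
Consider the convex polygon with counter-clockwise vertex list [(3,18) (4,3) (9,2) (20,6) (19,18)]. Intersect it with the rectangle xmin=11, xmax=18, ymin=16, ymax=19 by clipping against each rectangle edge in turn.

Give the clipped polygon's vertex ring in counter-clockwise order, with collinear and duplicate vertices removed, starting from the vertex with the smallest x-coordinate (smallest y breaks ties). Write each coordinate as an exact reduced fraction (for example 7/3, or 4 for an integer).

1. After x ≥ 11: [(11,18) (11,30/11) (20,6) (19,18)]
2. After x ≤ 18: [(18,18) (11,18) (11,30/11) (18,58/11)]
3. After y ≥ 16: [(18,16) (18,18) (11,18) (11,16)]
4. After y ≤ 19: [(18,16) (18,18) (11,18) (11,16)]
5. Canonical ring: [(11,16) (18,16) (18,18) (11,18)]

Clipped polygon: [(11,16) (18,16) (18,18) (11,18)]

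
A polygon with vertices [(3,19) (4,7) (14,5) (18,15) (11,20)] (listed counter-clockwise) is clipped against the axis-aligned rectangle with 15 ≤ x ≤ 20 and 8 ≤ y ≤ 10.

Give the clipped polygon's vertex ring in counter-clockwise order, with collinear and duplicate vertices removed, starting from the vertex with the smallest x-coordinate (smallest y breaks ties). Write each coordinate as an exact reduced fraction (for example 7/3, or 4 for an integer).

1. After x ≥ 15: [(15,15/2) (18,15) (15,120/7)]
2. After x ≤ 20: [(15,15/2) (18,15) (15,120/7)]
3. After y ≥ 8: [(15,8) (76/5,8) (18,15) (15,120/7)]
4. After y ≤ 10: [(15,10) (15,8) (76/5,8) (16,10)]
5. Canonical ring: [(15,8) (76/5,8) (16,10) (15,10)]

Clipped polygon: [(15,8) (76/5,8) (16,10) (15,10)]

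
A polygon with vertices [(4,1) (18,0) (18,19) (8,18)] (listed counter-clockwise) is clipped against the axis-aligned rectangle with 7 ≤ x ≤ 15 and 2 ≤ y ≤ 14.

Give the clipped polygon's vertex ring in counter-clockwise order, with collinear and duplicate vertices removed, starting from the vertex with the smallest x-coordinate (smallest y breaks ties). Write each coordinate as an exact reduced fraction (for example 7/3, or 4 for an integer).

1. After x ≥ 7: [(7,55/4) (7,11/14) (18,0) (18,19) (8,18)]
2. After x ≤ 15: [(7,55/4) (7,11/14) (15,3/14) (15,187/10) (8,18)]
3. After y ≥ 2: [(7,55/4) (7,2) (15,2) (15,187/10) (8,18)]
4. After y ≤ 14: [(120/17,14) (7,55/4) (7,2) (15,2) (15,14)]
5. Canonical ring: [(7,2) (15,2) (15,14) (120/17,14) (7,55/4)]

Clipped polygon: [(7,2) (15,2) (15,14) (120/17,14) (7,55/4)]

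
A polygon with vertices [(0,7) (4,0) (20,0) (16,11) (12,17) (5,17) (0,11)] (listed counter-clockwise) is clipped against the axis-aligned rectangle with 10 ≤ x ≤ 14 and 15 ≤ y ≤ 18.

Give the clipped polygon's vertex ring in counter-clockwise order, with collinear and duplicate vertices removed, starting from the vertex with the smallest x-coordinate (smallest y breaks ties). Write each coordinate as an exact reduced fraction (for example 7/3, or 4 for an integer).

1. After x ≥ 10: [(10,0) (20,0) (16,11) (12,17) (10,17)]
2. After x ≤ 14: [(10,0) (14,0) (14,14) (12,17) (10,17)]
3. After y ≥ 15: [(10,15) (40/3,15) (12,17) (10,17)]
4. After y ≤ 18: [(10,15) (40/3,15) (12,17) (10,17)]
5. Canonical ring: [(10,15) (40/3,15) (12,17) (10,17)]

Clipped polygon: [(10,15) (40/3,15) (12,17) (10,17)]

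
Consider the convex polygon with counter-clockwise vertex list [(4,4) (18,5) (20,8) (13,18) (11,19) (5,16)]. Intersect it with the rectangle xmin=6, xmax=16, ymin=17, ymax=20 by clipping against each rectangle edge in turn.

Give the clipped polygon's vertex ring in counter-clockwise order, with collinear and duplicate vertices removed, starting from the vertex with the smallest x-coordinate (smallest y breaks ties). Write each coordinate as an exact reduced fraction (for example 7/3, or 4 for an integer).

1. After x ≥ 6: [(6,29/7) (18,5) (20,8) (13,18) (11,19) (6,33/2)]
2. After x ≤ 16: [(6,29/7) (16,34/7) (16,96/7) (13,18) (11,19) (6,33/2)]
3. After y ≥ 17: [(137/10,17) (13,18) (11,19) (7,17)]
4. After y ≤ 20: [(137/10,17) (13,18) (11,19) (7,17)]
5. Canonical ring: [(7,17) (137/10,17) (13,18) (11,19)]

Clipped polygon: [(7,17) (137/10,17) (13,18) (11,19)]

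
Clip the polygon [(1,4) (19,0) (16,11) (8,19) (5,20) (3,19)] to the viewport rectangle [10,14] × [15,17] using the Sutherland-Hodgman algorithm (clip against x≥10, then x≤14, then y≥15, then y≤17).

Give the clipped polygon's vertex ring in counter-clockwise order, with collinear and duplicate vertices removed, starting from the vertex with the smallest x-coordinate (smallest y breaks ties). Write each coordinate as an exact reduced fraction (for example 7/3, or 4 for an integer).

Clipped polygon: [(10,15) (12,15) (10,17)]

1. After x ≥ 10: [(10,2) (19,0) (16,11) (10,17)]
2. After x ≤ 14: [(10,2) (14,10/9) (14,13) (10,17)]
3. After y ≥ 15: [(10,15) (12,15) (10,17)]
4. After y ≤ 17: [(10,15) (12,15) (10,17)]
5. Canonical ring: [(10,15) (12,15) (10,17)]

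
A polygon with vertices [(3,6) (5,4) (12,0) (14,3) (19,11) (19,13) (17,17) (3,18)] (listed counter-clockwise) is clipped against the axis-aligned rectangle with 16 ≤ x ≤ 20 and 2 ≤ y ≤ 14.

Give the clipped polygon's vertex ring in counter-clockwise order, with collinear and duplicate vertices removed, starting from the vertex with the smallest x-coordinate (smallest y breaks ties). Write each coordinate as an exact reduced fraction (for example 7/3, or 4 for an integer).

Clipped polygon: [(16,31/5) (19,11) (19,13) (37/2,14) (16,14)]

1. After x ≥ 16: [(16,31/5) (19,11) (19,13) (17,17) (16,239/14)]
2. After x ≤ 20: [(16,31/5) (19,11) (19,13) (17,17) (16,239/14)]
3. After y ≥ 2: [(16,31/5) (19,11) (19,13) (17,17) (16,239/14)]
4. After y ≤ 14: [(16,14) (16,31/5) (19,11) (19,13) (37/2,14)]
5. Canonical ring: [(16,31/5) (19,11) (19,13) (37/2,14) (16,14)]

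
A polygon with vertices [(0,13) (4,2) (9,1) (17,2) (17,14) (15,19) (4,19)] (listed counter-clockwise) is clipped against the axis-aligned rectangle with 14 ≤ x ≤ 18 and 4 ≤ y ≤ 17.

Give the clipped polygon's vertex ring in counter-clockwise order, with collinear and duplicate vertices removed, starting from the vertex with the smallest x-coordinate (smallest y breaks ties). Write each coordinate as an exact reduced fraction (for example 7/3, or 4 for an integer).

Clipped polygon: [(14,4) (17,4) (17,14) (79/5,17) (14,17)]

1. After x ≥ 14: [(14,13/8) (17,2) (17,14) (15,19) (14,19)]
2. After x ≤ 18: [(14,13/8) (17,2) (17,14) (15,19) (14,19)]
3. After y ≥ 4: [(14,4) (17,4) (17,14) (15,19) (14,19)]
4. After y ≤ 17: [(14,17) (14,4) (17,4) (17,14) (79/5,17)]
5. Canonical ring: [(14,4) (17,4) (17,14) (79/5,17) (14,17)]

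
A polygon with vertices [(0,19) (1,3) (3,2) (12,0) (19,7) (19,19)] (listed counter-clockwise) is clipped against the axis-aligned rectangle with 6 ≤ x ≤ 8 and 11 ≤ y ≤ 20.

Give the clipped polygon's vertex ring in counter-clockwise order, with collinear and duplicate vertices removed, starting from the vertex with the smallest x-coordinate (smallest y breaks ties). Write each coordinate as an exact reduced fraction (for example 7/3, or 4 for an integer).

Clipped polygon: [(6,11) (8,11) (8,19) (6,19)]

1. After x ≥ 6: [(6,19) (6,4/3) (12,0) (19,7) (19,19)]
2. After x ≤ 8: [(8,19) (6,19) (6,4/3) (8,8/9)]
3. After y ≥ 11: [(8,11) (8,19) (6,19) (6,11)]
4. After y ≤ 20: [(8,11) (8,19) (6,19) (6,11)]
5. Canonical ring: [(6,11) (8,11) (8,19) (6,19)]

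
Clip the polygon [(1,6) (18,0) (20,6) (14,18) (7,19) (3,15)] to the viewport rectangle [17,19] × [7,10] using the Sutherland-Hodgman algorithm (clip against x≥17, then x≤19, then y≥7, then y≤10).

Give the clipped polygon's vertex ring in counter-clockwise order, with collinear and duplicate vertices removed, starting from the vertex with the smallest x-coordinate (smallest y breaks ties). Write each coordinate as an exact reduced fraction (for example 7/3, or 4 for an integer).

Clipped polygon: [(17,7) (19,7) (19,8) (18,10) (17,10)]

1. After x ≥ 17: [(17,6/17) (18,0) (20,6) (17,12)]
2. After x ≤ 19: [(17,6/17) (18,0) (19,3) (19,8) (17,12)]
3. After y ≥ 7: [(17,7) (19,7) (19,8) (17,12)]
4. After y ≤ 10: [(17,10) (17,7) (19,7) (19,8) (18,10)]
5. Canonical ring: [(17,7) (19,7) (19,8) (18,10) (17,10)]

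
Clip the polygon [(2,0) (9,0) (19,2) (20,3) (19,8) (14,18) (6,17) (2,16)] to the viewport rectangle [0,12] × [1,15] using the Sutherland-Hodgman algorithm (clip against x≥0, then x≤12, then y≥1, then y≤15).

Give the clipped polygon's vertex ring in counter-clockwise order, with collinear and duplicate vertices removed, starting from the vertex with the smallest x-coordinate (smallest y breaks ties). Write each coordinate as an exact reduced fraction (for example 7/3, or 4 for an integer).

Clipped polygon: [(2,1) (12,1) (12,15) (2,15)]

1. After x ≥ 0: [(2,0) (9,0) (19,2) (20,3) (19,8) (14,18) (6,17) (2,16)]
2. After x ≤ 12: [(2,0) (9,0) (12,3/5) (12,71/4) (6,17) (2,16)]
3. After y ≥ 1: [(2,1) (12,1) (12,71/4) (6,17) (2,16)]
4. After y ≤ 15: [(2,15) (2,1) (12,1) (12,15)]
5. Canonical ring: [(2,1) (12,1) (12,15) (2,15)]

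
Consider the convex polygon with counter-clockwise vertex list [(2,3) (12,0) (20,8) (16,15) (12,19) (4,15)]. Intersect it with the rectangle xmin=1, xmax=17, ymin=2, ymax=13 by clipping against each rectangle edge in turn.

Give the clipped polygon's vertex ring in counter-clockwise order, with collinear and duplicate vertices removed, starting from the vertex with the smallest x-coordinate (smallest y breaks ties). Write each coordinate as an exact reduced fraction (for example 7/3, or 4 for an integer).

1. After x ≥ 1: [(2,3) (12,0) (20,8) (16,15) (12,19) (4,15)]
2. After x ≤ 17: [(2,3) (12,0) (17,5) (17,53/4) (16,15) (12,19) (4,15)]
3. After y ≥ 2: [(2,3) (16/3,2) (14,2) (17,5) (17,53/4) (16,15) (12,19) (4,15)]
4. After y ≤ 13: [(11/3,13) (2,3) (16/3,2) (14,2) (17,5) (17,13)]
5. Canonical ring: [(2,3) (16/3,2) (14,2) (17,5) (17,13) (11/3,13)]

Clipped polygon: [(2,3) (16/3,2) (14,2) (17,5) (17,13) (11/3,13)]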